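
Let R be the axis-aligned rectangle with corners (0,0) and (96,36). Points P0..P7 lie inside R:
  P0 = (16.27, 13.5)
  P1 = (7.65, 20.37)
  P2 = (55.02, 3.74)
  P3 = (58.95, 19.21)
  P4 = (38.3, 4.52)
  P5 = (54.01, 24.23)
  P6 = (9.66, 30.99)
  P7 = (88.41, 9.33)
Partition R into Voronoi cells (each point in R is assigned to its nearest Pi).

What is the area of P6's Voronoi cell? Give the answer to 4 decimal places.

1. box [0,96]×[0,36]: [(0, 0) (96, 0) (96, 36) (0, 36)]
2. ⊥bis P6·P0 via (12.965,22.245): [(0, 17.3451) (49.3606, 36) (0, 36)]  |A|=460.4077
3. ⊥bis P6·P1 via (8.655,25.68): [(0, 27.3181) (17.5829, 23.9903) (49.3606, 36) (0, 36)]  |A|=372.7309
4. ⊥bis P6·P2 via (32.34,17.365): [(0, 27.3181) (17.5829, 23.9903) (41.8238, 33.1516) (43.535, 36) (0, 36)]  |A|=364.434
5. ⊥bis P6·P3 via (34.305,25.1): [(0, 27.3181) (17.5829, 23.9903) (35.6738, 30.8273) (36.91, 36) (0, 36)]  |A|=340.5296
6. ⊥bis P6·P4 via (23.98,17.755): [(0, 27.3181) (17.5829, 23.9903) (35.6738, 30.8273) (36.91, 36) (0, 36)]  |A|=340.5296
7. ⊥bis P6·P5 via (31.835,27.61): [(0, 27.3181) (17.5829, 23.9903) (32.1207, 29.4845) (33.1138, 36) (0, 36)]  |A|=319.8032
8. ⊥bis P6·P7 via (49.035,20.16): [(0, 27.3181) (17.5829, 23.9903) (32.1207, 29.4845) (33.1138, 36) (0, 36)]  |A|=319.8032
9. canonical 5-gon: [(0, 27.3181) (17.5829, 23.9903) (32.1207, 29.4845) (33.1138, 36) (0, 36)]
10. shoelace: 319.8032

Area of P6's cell: 319.8032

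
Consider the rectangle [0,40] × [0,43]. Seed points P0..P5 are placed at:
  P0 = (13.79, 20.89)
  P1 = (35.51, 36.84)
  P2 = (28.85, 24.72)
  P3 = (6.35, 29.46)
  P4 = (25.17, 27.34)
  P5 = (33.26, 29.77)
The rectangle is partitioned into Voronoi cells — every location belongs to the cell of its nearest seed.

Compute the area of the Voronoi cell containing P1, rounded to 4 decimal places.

Area of P1's cell: 146.6812

1. box [0,40]×[0,43]: [(0, 0) (40, 0) (40, 43) (0, 43)]
2. ⊥bis P1·P0 via (24.65,28.865): [(40, 7.9621) (40, 43) (14.27, 43)]  |A|=450.7629
3. ⊥bis P1·P2 via (32.18,30.78): [(17.1981, 39.0126) (40, 26.4829) (40, 43) (14.27, 43)]  |A|=239.6084
4. ⊥bis P1·P3 via (20.93,33.15): [(19.8094, 37.5777) (40, 26.4829) (40, 43) (18.4371, 43)]  |A|=225.2055
5. ⊥bis P1·P4 via (30.34,32.09): [(30.8947, 31.4863) (40, 26.4829) (40, 43) (20.3163, 43)]  |A|=188.5131
6. ⊥bis P1·P5 via (34.385,33.305): [(27.091, 35.6263) (40, 31.518) (40, 43) (20.3163, 43)]  |A|=146.6812
7. canonical 4-gon: [(27.091, 35.6263) (40, 31.518) (40, 43) (20.3163, 43)]
8. shoelace: 146.6812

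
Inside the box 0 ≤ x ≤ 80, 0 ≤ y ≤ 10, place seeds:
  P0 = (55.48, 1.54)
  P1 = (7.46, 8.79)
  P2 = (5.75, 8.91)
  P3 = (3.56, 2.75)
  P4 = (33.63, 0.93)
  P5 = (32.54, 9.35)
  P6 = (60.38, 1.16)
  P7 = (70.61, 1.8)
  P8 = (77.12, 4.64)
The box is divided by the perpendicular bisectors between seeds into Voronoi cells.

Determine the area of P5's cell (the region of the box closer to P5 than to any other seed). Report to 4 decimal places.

Area of P5's cell: 123.0157

1. box [0,80]×[0,10]: [(0, 0) (80, 0) (80, 10) (0, 10)]
2. ⊥bis P5·P0 via (44.01,5.445): [(0, 0) (42.1562, 0) (45.5608, 10) (0, 10)]  |A|=438.585
3. ⊥bis P5·P1 via (20,9.07): [(20.2025, 0) (42.1562, 0) (45.5608, 10) (19.9792, 10)]  |A|=237.6762
4. ⊥bis P5·P2 via (19.145,9.13): [(20.2025, 0) (42.1562, 0) (45.5608, 10) (19.9792, 10)]  |A|=237.6762
5. ⊥bis P5·P3 via (18.05,6.05): [(20.2025, 0) (42.1562, 0) (45.5608, 10) (19.9792, 10)]  |A|=237.6762
6. ⊥bis P5·P4 via (33.085,5.14): [(20.1252, 3.4623) (44.4051, 6.6054) (45.5608, 10) (19.9792, 10)]  |A|=123.0157
7. ⊥bis P5·P6 via (46.46,5.255): [(20.1252, 3.4623) (44.4051, 6.6054) (45.5608, 10) (19.9792, 10)]  |A|=123.0157
8. ⊥bis P5·P7 via (51.575,5.575): [(20.1252, 3.4623) (44.4051, 6.6054) (45.5608, 10) (19.9792, 10)]  |A|=123.0157
9. ⊥bis P5·P8 via (54.83,6.995): [(20.1252, 3.4623) (44.4051, 6.6054) (45.5608, 10) (19.9792, 10)]  |A|=123.0157
10. canonical 4-gon: [(20.1252, 3.4623) (44.4051, 6.6054) (45.5608, 10) (19.9792, 10)]
11. shoelace: 123.0157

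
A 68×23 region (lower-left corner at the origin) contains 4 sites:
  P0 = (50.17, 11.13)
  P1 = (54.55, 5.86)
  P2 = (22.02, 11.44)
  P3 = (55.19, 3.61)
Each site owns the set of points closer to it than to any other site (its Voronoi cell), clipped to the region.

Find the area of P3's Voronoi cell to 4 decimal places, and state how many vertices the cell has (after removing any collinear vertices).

1. box [0,68]×[0,23]: [(0, 0) (68, 0) (68, 23) (0, 23)]
2. ⊥bis P3·P0 via (52.68,7.37): [(41.6397, 0) (68, 0) (68, 17.5969)]  |A|=231.9301
3. ⊥bis P3·P1 via (54.87,4.735): [(44.1761, 1.6932) (41.6397, 0) (68, 0) (68, 8.4698)]  |A|=123.2077
4. ⊥bis P3·P2 via (38.605,7.525): [(44.1761, 1.6932) (41.6397, 0) (68, 0) (68, 8.4698)]  |A|=123.2077
5. canonical 4-gon: [(44.1761, 1.6932) (41.6397, 0) (68, 0) (68, 8.4698)]
6. shoelace: 123.2077

Area of P3's cell: 123.2077 (4 vertices)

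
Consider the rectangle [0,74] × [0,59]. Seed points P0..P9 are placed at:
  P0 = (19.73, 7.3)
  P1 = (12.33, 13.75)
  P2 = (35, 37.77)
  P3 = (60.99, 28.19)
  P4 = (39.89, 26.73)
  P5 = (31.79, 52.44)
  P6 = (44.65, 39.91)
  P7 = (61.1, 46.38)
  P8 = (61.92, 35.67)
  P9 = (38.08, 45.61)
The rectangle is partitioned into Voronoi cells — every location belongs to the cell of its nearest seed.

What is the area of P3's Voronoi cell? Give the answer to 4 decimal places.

Area of P3's cell: 722.1088

1. box [0,74]×[0,59]: [(0, 0) (74, 0) (74, 59) (0, 59)]
2. ⊥bis P3·P0 via (40.36,17.745): [(49.3443, 0) (74, 0) (74, 59) (19.4725, 59)]  |A|=2335.9029
3. ⊥bis P3·P1 via (36.66,20.97): [(33.7326, 30.8349) (49.3443, 0) (74, 0) (74, 59) (25.3745, 59)]  |A|=2252.7884
4. ⊥bis P3·P2 via (47.995,32.98): [(41.5286, 15.4369) (49.3443, 0) (74, 0) (74, 59) (57.5861, 59)]  |A|=1505.732
5. ⊥bis P3·P4 via (50.44,27.46): [(49.732, 37.6923) (52.3401, 0) (74, 0) (74, 59) (57.5861, 59)]  |A|=1298.9845
6. ⊥bis P3·P5 via (46.39,40.315): [(54.1373, 49.6437) (49.732, 37.6923) (52.3401, 0) (74, 0) (74, 59) (61.9075, 59)]  |A|=1278.7681
7. ⊥bis P3·P6 via (52.82,34.05): [(50.2335, 30.4439) (52.3401, 0) (74, 0) (74, 59) (70.7156, 59)]  |A|=1077.7125
8. ⊥bis P3·P7 via (61.045,37.285): [(55.1658, 37.3206) (50.2335, 30.4439) (52.3401, 0) (74, 0) (74, 37.2067)]  |A|=836.8807
9. ⊥bis P3·P8 via (61.455,31.93): [(52.1309, 33.0893) (50.2335, 30.4439) (52.3401, 0) (74, 0) (74, 30.3703)]  |A|=722.1088
10. ⊥bis P3·P9 via (49.535,36.9): [(52.1309, 33.0893) (50.2335, 30.4439) (52.3401, 0) (74, 0) (74, 30.3703)]  |A|=722.1088
11. canonical 5-gon: [(52.1309, 33.0893) (50.2335, 30.4439) (52.3401, 0) (74, 0) (74, 30.3703)]
12. shoelace: 722.1088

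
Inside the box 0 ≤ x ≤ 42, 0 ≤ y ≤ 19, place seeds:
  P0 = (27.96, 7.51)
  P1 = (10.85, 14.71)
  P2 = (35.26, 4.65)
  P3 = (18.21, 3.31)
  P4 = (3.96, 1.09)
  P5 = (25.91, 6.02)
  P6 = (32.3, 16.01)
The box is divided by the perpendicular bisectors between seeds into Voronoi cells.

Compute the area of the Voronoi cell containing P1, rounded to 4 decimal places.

Area of P1's cell: 201.9526

1. box [0,42]×[0,19]: [(0, 0) (42, 0) (42, 19) (0, 19)]
2. ⊥bis P1·P0 via (19.405,11.11): [(0, 0) (14.7298, 0) (22.7252, 19) (0, 19)]  |A|=355.8225
3. ⊥bis P1·P2 via (23.055,9.68): [(0, 0) (14.7298, 0) (22.7252, 19) (0, 19)]  |A|=355.8225
4. ⊥bis P1·P3 via (14.53,9.01): [(0, 0) (0.5743, 0) (20.0101, 12.5481) (22.7252, 19) (0, 19)]  |A|=267.0102
5. ⊥bis P1·P4 via (7.405,7.9): [(0, 11.646) (10.4359, 6.3668) (20.0101, 12.5481) (22.7252, 19) (0, 19)]  |A|=204.414
6. ⊥bis P1·P5 via (18.38,10.365): [(0, 11.646) (10.4359, 6.3668) (19.4197, 12.1669) (21.0081, 14.9195) (22.7252, 19) (0, 19)]  |A|=203.9042
7. ⊥bis P1·P6 via (21.575,15.36): [(0, 11.646) (10.4359, 6.3668) (19.4197, 12.1669) (21.0081, 14.9195) (21.527, 16.1526) (21.3544, 19) (0, 19)]  |A|=201.9526
8. canonical 7-gon: [(0, 11.646) (10.4359, 6.3668) (19.4197, 12.1669) (21.0081, 14.9195) (21.527, 16.1526) (21.3544, 19) (0, 19)]
9. shoelace: 201.9526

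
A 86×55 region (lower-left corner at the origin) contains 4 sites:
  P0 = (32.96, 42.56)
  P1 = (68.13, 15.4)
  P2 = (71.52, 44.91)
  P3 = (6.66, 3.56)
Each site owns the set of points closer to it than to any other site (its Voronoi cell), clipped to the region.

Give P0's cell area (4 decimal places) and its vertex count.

Area of P0's cell: 1663.1544 (5 vertices)

1. box [0,86]×[0,55]: [(0, 0) (86, 0) (86, 55) (0, 55)]
2. ⊥bis P0·P1 via (50.545,28.98): [(0, 0) (28.1652, 0) (70.6389, 55) (0, 55)]  |A|=2717.1139
3. ⊥bis P0·P2 via (52.24,43.735): [(0, 0) (28.1652, 0) (52.9495, 32.0936) (51.5535, 55) (0, 55)]  |A|=2498.5244
4. ⊥bis P0·P3 via (19.81,23.06): [(0, 36.4191) (37.0139, 11.4584) (52.9495, 32.0936) (51.5535, 55) (0, 55)]  |A|=1663.1544
5. canonical 5-gon: [(0, 36.4191) (37.0139, 11.4584) (52.9495, 32.0936) (51.5535, 55) (0, 55)]
6. shoelace: 1663.1544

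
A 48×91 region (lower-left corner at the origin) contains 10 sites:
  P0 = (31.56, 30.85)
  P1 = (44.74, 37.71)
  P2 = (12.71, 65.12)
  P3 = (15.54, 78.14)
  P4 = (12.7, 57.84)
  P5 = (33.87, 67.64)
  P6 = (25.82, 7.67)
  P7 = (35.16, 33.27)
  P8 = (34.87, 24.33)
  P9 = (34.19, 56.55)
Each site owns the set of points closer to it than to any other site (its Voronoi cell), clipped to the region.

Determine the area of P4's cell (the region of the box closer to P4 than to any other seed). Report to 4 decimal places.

Area of P4's cell: 568.3537

1. box [0,48]×[0,91]: [(0, 0) (48, 0) (48, 91) (0, 91)]
2. ⊥bis P4·P0 via (22.13,44.345): [(0, 28.8811) (48, 62.4224) (48, 91) (0, 91)]  |A|=2176.7177
3. ⊥bis P4·P1 via (28.72,47.775): [(0, 28.8811) (30.0359, 49.8695) (48, 78.4621) (48, 91) (0, 91)]  |A|=2032.6482
4. ⊥bis P4·P2 via (12.705,61.48): [(0, 61.4975) (0, 28.8811) (30.0359, 49.8695) (37.3093, 61.4462)]  |A|=705.9778
5. ⊥bis P4·P3 via (14.12,67.99): [(0, 61.4975) (0, 28.8811) (30.0359, 49.8695) (37.3093, 61.4462)]  |A|=705.9778
6. ⊥bis P4·P5 via (23.285,62.74): [(23.8754, 61.4647) (0, 61.4975) (0, 28.8811) (29.4368, 49.4508)]  |A|=623.3874
7. ⊥bis P4·P6 via (19.26,32.755): [(23.8754, 61.4647) (0, 61.4975) (0, 28.8811) (29.4368, 49.4508)]  |A|=623.3874
8. ⊥bis P4·P7 via (23.93,45.555): [(29.0666, 50.2505) (23.8754, 61.4647) (0, 61.4975) (0, 28.8811) (24.152, 45.7579)]  |A|=620.5908
9. ⊥bis P4·P8 via (23.785,41.085): [(29.0666, 50.2505) (23.8754, 61.4647) (0, 61.4975) (0, 28.8811) (24.152, 45.7579)]  |A|=620.5908
10. ⊥bis P4·P9 via (23.445,57.195): [(23.7013, 61.4649) (0, 61.4975) (0, 28.8811) (22.6974, 44.7415)]  |A|=568.3537
11. canonical 4-gon: [(23.7013, 61.4649) (0, 61.4975) (0, 28.8811) (22.6974, 44.7415)]
12. shoelace: 568.3537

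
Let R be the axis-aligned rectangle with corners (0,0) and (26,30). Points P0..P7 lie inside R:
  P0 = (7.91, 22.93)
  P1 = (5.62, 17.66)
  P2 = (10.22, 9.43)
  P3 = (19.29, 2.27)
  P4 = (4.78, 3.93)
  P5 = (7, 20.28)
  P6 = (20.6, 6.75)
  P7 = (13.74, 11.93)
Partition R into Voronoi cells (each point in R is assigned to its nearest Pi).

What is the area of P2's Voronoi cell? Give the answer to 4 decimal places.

Area of P2's cell: 65.7178

1. box [0,26]×[0,30]: [(0, 0) (26, 0) (26, 30) (0, 30)]
2. ⊥bis P2·P0 via (9.065,16.18): [(0, 14.6289) (0, 0) (26, 0) (26, 19.0778)]  |A|=438.1864
3. ⊥bis P2·P1 via (7.92,13.545): [(14.2092, 17.0602) (0, 9.1183) (0, 0) (26, 0) (26, 19.0778)]  |A|=399.0357
4. ⊥bis P2·P3 via (14.755,5.85): [(25.0718, 18.9189) (14.2092, 17.0602) (0, 9.1183) (0, 0) (10.1369, 0)]  |A|=240.1256
5. ⊥bis P2·P4 via (7.5,6.68): [(11.9419, 2.2865) (25.0718, 18.9189) (14.2092, 17.0602) (3.217, 10.9163)]  |A|=152.3667
6. ⊥bis P2·P5 via (8.61,14.855): [(11.9419, 2.2865) (25.0718, 18.9189) (18.5345, 17.8003) (12.1359, 15.9014) (3.217, 10.9163)]  |A|=150.6278
7. ⊥bis P2·P6 via (15.41,8.09): [(11.9419, 2.2865) (14.8689, 5.9943) (17.8659, 17.6019) (12.1359, 15.9014) (3.217, 10.9163)]  |A|=110.5048
8. ⊥bis P2·P7 via (11.98,10.68): [(11.9419, 2.2865) (14.8689, 5.9943) (14.986, 6.4476) (9.3697, 14.3553) (3.217, 10.9163)]  |A|=65.7178
9. canonical 5-gon: [(11.9419, 2.2865) (14.8689, 5.9943) (14.986, 6.4476) (9.3697, 14.3553) (3.217, 10.9163)]
10. shoelace: 65.7178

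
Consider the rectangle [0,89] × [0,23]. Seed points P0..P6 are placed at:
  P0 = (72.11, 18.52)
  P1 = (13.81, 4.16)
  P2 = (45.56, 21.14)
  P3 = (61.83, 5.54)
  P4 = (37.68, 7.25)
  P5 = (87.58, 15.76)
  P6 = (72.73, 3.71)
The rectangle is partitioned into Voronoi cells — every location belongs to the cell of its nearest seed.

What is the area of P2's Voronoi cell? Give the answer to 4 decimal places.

1. box [0,89]×[0,23]: [(0, 0) (89, 0) (89, 23) (0, 23)]
2. ⊥bis P2·P0 via (58.835,19.83): [(0, 0) (56.8781, 0) (59.1478, 23) (0, 23)]  |A|=1334.2986
3. ⊥bis P2·P1 via (29.685,12.65): [(36.4503, 0) (56.8781, 0) (59.1478, 23) (24.1498, 23)]  |A|=637.398
4. ⊥bis P2·P3 via (53.695,13.34): [(36.4503, 0) (40.9043, 0) (58.7108, 18.5712) (59.1478, 23) (24.1498, 23)]  |A|=489.0717
5. ⊥bis P2·P4 via (41.62,14.195): [(49.9718, 9.4569) (58.7108, 18.5712) (59.1478, 23) (26.0995, 23)]  |A|=241.1482
6. ⊥bis P2·P5 via (66.57,18.45): [(49.9718, 9.4569) (58.7108, 18.5712) (59.1478, 23) (26.0995, 23)]  |A|=241.1482
7. ⊥bis P2·P6 via (59.145,12.425): [(49.9718, 9.4569) (58.7108, 18.5712) (59.1478, 23) (26.0995, 23)]  |A|=241.1482
8. canonical 4-gon: [(49.9718, 9.4569) (58.7108, 18.5712) (59.1478, 23) (26.0995, 23)]
9. shoelace: 241.1482

Area of P2's cell: 241.1482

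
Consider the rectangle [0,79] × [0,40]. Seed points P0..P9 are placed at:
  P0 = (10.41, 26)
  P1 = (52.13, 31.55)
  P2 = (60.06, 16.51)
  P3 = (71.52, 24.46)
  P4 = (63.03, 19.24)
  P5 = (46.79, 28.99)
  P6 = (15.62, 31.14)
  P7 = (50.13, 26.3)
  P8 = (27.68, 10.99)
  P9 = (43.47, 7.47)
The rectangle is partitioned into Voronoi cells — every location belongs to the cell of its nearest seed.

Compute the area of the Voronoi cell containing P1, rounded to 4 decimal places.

Area of P1's cell: 199.3819

1. box [0,79]×[0,40]: [(0, 0) (79, 0) (79, 40) (0, 40)]
2. ⊥bis P1·P0 via (31.27,28.775): [(35.0979, 0) (79, 0) (79, 40) (29.7767, 40)]  |A|=1862.5066
3. ⊥bis P1·P2 via (56.095,24.03): [(33.487, 12.1097) (79, 36.1069) (79, 40) (29.7767, 40)]  |A|=775.0194
4. ⊥bis P1·P3 via (61.825,28.005): [(33.487, 12.1097) (61.3929, 26.8234) (66.211, 40) (29.7767, 40)]  |A|=656.4887
5. ⊥bis P1·P4 via (57.58,25.395): [(33.487, 12.1097) (55.9552, 23.9563) (62.4462, 29.7038) (66.211, 40) (29.7767, 40)]  |A|=650.167
6. ⊥bis P1·P5 via (49.46,30.27): [(53.1866, 22.4965) (55.9552, 23.9563) (62.4462, 29.7038) (66.211, 40) (44.7954, 40)]  |A|=224.7441
7. ⊥bis P1·P6 via (33.875,31.345): [(53.1866, 22.4965) (55.9552, 23.9563) (62.4462, 29.7038) (66.211, 40) (44.7954, 40)]  |A|=224.7441
8. ⊥bis P1·P7 via (51.13,28.925): [(49.8757, 29.4028) (58.4272, 26.1451) (62.4462, 29.7038) (66.211, 40) (44.7954, 40)]  |A|=199.3819
9. ⊥bis P1·P8 via (39.905,21.27): [(49.8757, 29.4028) (58.4272, 26.1451) (62.4462, 29.7038) (66.211, 40) (44.7954, 40)]  |A|=199.3819
10. ⊥bis P1·P9 via (47.8,19.51): [(49.8757, 29.4028) (58.4272, 26.1451) (62.4462, 29.7038) (66.211, 40) (44.7954, 40)]  |A|=199.3819
11. canonical 5-gon: [(49.8757, 29.4028) (58.4272, 26.1451) (62.4462, 29.7038) (66.211, 40) (44.7954, 40)]
12. shoelace: 199.3819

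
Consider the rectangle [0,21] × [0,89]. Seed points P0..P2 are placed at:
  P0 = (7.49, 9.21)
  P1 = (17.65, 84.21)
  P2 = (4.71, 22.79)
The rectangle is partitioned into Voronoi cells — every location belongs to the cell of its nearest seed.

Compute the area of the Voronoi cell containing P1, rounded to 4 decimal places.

1. box [0,21]×[0,89]: [(0, 0) (21, 0) (21, 89) (0, 89)]
2. ⊥bis P1·P0 via (12.57,46.71): [(0, 48.4128) (21, 45.568) (21, 89) (0, 89)]  |A|=882.2013
3. ⊥bis P1·P2 via (11.18,53.5): [(0, 55.8554) (21, 51.4311) (21, 89) (0, 89)]  |A|=742.4915
4. canonical 4-gon: [(0, 55.8554) (21, 51.4311) (21, 89) (0, 89)]
5. shoelace: 742.4915

Area of P1's cell: 742.4915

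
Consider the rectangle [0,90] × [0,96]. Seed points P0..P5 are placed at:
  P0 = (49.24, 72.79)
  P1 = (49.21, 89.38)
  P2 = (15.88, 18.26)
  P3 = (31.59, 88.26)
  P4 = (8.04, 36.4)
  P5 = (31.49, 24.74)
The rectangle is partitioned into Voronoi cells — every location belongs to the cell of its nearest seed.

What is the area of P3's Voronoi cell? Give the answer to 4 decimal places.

1. box [0,90]×[0,96]: [(0, 0) (90, 0) (90, 96) (0, 96)]
2. ⊥bis P3·P0 via (40.415,80.525): [(0, 34.4148) (53.9786, 96) (0, 96)]  |A|=1662.1426
3. ⊥bis P3·P1 via (40.4,88.82): [(0, 34.4148) (40.8926, 81.0699) (39.9436, 96) (0, 96)]  |A|=1557.3706
4. ⊥bis P3·P2 via (23.735,53.26): [(0, 58.5868) (17.7039, 54.6135) (40.8926, 81.0699) (39.9436, 96) (0, 96)]  |A|=1343.4007
5. ⊥bis P3·P4 via (19.815,62.33): [(0, 71.3281) (23.1428, 60.8188) (40.8926, 81.0699) (39.9436, 96) (0, 96)]  |A|=1130.2319
6. ⊥bis P3·P5 via (31.54,56.5): [(0, 71.3281) (23.1428, 60.8188) (40.8926, 81.0699) (39.9436, 96) (0, 96)]  |A|=1130.2319
7. canonical 5-gon: [(0, 71.3281) (23.1428, 60.8188) (40.8926, 81.0699) (39.9436, 96) (0, 96)]
8. shoelace: 1130.2319

Area of P3's cell: 1130.2319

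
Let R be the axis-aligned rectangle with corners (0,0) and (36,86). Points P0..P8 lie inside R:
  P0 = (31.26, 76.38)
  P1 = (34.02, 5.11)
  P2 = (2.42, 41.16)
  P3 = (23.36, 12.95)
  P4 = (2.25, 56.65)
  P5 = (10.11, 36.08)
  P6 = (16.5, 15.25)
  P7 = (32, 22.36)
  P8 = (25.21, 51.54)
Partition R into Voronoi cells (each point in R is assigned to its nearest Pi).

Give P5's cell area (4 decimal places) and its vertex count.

Area of P5's cell: 366.2417 (5 vertices)

1. box [0,36]×[0,86]: [(0, 0) (36, 0) (36, 86) (0, 86)]
2. ⊥bis P5·P0 via (20.685,56.23): [(0, 67.0858) (0, 0) (36, 0) (36, 48.1925)]  |A|=2075.0085
3. ⊥bis P5·P1 via (22.065,20.595): [(0, 67.0858) (0, 3.56) (36, 31.3533) (36, 48.1925)]  |A|=1446.5685
4. ⊥bis P5·P2 via (6.265,38.62): [(18.6156, 57.3161) (0, 29.1362) (0, 3.56) (36, 31.3533) (36, 48.1925)]  |A|=1093.3415
5. ⊥bis P5·P3 via (16.735,24.515): [(18.6156, 57.3161) (0, 29.1362) (0, 14.9284) (36, 35.5509) (36, 48.1925)]  |A|=813.154
6. ⊥bis P5·P4 via (6.18,46.365): [(25.4511, 53.7287) (13.1376, 49.0236) (0, 29.1362) (0, 14.9284) (36, 35.5509) (36, 48.1925)]  |A|=774.9863
7. ⊥bis P5·P6 via (13.305,25.665): [(25.4511, 53.7287) (13.1376, 49.0236) (0, 29.1362) (0, 21.5834) (25.0115, 29.2562) (36, 35.5509) (36, 48.1925)]  |A|=691.7596
8. ⊥bis P5·P7 via (21.055,29.22): [(33.7022, 49.3984) (25.4511, 53.7287) (13.1376, 49.0236) (0, 29.1362) (0, 21.5834) (20.1413, 27.7622)]  |A|=551.366
9. ⊥bis P5·P8 via (17.66,43.81): [(25.438, 36.2131) (12.8178, 48.5395) (0, 29.1362) (0, 21.5834) (20.1413, 27.7622)]  |A|=366.2417
10. canonical 5-gon: [(25.438, 36.2131) (12.8178, 48.5395) (0, 29.1362) (0, 21.5834) (20.1413, 27.7622)]
11. shoelace: 366.2417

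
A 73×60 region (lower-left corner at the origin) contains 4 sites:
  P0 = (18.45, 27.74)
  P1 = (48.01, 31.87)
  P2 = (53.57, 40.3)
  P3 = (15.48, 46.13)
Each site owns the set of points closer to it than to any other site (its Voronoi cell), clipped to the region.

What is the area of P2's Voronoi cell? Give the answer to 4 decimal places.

Area of P2's cell: 974.8988

1. box [0,73]×[0,60]: [(0, 0) (73, 0) (73, 60) (0, 60)]
2. ⊥bis P2·P0 via (36.01,34.02): [(48.1766, 0) (73, 0) (73, 60) (26.7187, 60)]  |A|=2133.1394
3. ⊥bis P2·P1 via (50.79,36.085): [(30.4811, 49.4797) (73, 21.4364) (73, 60) (26.7187, 60)]  |A|=1063.2864
4. ⊥bis P2·P3 via (34.525,43.215): [(35.0251, 46.4827) (73, 21.4364) (73, 60) (37.0941, 60)]  |A|=974.8988
5. canonical 4-gon: [(35.0251, 46.4827) (73, 21.4364) (73, 60) (37.0941, 60)]
6. shoelace: 974.8988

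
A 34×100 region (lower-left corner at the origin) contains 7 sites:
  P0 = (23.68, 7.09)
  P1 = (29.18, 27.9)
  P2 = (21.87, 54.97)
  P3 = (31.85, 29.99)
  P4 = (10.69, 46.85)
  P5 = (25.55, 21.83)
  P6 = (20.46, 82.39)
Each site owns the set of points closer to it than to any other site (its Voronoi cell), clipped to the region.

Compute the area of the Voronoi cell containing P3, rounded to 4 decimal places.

1. box [0,34]×[0,100]: [(0, 0) (34, 0) (34, 100) (0, 100)]
2. ⊥bis P3·P0 via (27.765,18.54): [(0, 28.4457) (34, 16.3155) (34, 100) (0, 100)]  |A|=2639.0591
3. ⊥bis P3·P1 via (30.515,28.945): [(0, 67.9283) (34, 24.4929) (34, 100) (0, 100)]  |A|=1828.8405
4. ⊥bis P3·P2 via (26.86,42.48): [(21.5735, 40.3679) (34, 24.4929) (34, 45.3326)]  |A|=129.4827
5. ⊥bis P3·P4 via (21.27,38.42): [(23.4052, 41.0997) (22.1922, 39.5774) (34, 24.4929) (34, 45.3326)]  |A|=128.5323
6. ⊥bis P3·P5 via (28.7,25.91): [(23.4052, 41.0997) (22.1922, 39.5774) (34, 24.4929) (34, 45.3326)]  |A|=128.5323
7. ⊥bis P3·P6 via (26.155,56.19): [(23.4052, 41.0997) (22.1922, 39.5774) (34, 24.4929) (34, 45.3326)]  |A|=128.5323
8. canonical 4-gon: [(23.4052, 41.0997) (22.1922, 39.5774) (34, 24.4929) (34, 45.3326)]
9. shoelace: 128.5323

Area of P3's cell: 128.5323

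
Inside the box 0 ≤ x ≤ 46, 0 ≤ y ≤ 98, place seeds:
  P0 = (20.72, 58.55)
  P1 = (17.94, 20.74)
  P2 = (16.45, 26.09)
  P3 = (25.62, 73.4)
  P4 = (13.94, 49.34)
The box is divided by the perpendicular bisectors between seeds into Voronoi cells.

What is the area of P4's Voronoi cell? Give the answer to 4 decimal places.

1. box [0,46]×[0,98]: [(0, 0) (46, 0) (46, 98) (0, 98)]
2. ⊥bis P4·P0 via (17.33,53.945): [(0, 66.7026) (0, 0) (46, 0) (46, 32.8394)]  |A|=2289.4657
3. ⊥bis P4·P1 via (15.94,35.04): [(38.6887, 38.2216) (0, 66.7026) (0, 32.8106)]  |A|=655.6183
4. ⊥bis P4·P2 via (15.195,37.715): [(36.2842, 39.9917) (0, 66.7026) (0, 36.0746)]  |A|=555.6565
5. ⊥bis P4·P3 via (19.78,61.37): [(36.2842, 39.9917) (0, 66.7026) (0, 36.0746)]  |A|=555.6565
6. canonical 3-gon: [(36.2842, 39.9917) (0, 66.7026) (0, 36.0746)]
7. shoelace: 555.6565

Area of P4's cell: 555.6565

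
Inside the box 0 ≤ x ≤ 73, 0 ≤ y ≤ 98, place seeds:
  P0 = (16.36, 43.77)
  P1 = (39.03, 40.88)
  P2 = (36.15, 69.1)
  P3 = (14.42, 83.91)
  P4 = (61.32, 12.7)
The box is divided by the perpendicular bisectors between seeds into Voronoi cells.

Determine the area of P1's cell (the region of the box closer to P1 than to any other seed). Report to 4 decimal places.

Area of P1's cell: 1400.3174

1. box [0,73]×[0,98]: [(0, 0) (73, 0) (73, 98) (0, 98)]
2. ⊥bis P1·P0 via (27.695,42.325): [(22.2994, 0) (73, 0) (73, 98) (34.7925, 98)]  |A|=4356.4981
3. ⊥bis P1·P2 via (37.59,54.99): [(29.2004, 54.1338) (22.2994, 0) (73, 0) (73, 58.6038)]  |A|=2655.7202
4. ⊥bis P1·P3 via (26.725,62.395): [(29.2004, 54.1338) (22.2994, 0) (73, 0) (73, 58.6038)]  |A|=2655.7202
5. ⊥bis P1·P4 via (50.175,26.79): [(29.2004, 54.1338) (22.9715, 5.2724) (73, 44.8443) (73, 58.6038)]  |A|=1400.3174
6. canonical 4-gon: [(29.2004, 54.1338) (22.9715, 5.2724) (73, 44.8443) (73, 58.6038)]
7. shoelace: 1400.3174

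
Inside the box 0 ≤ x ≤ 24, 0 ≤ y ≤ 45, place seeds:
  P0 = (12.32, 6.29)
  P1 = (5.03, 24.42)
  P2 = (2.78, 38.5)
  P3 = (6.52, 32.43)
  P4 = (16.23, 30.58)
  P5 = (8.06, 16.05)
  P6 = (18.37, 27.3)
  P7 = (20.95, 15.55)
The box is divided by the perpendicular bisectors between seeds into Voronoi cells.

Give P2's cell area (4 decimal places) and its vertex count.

Area of P2's cell: 115.1560 (4 vertices)

1. box [0,24]×[0,45]: [(0, 0) (24, 0) (24, 45) (0, 45)]
2. ⊥bis P2·P0 via (7.55,22.395): [(0, 20.1588) (24, 27.2672) (24, 45) (0, 45)]  |A|=510.8878
3. ⊥bis P2·P1 via (3.905,31.46): [(0, 30.836) (24, 34.6712) (24, 45) (0, 45)]  |A|=293.9138
4. ⊥bis P2·P3 via (4.65,35.465): [(0, 32.5999) (20.1253, 45) (0, 45)]  |A|=124.7773
5. ⊥bis P2·P4 via (9.505,34.54): [(0, 32.5999) (13.1243, 40.6864) (15.6643, 45) (0, 45)]  |A|=115.156
6. ⊥bis P2·P5 via (5.42,27.275): [(0, 32.5999) (13.1243, 40.6864) (15.6643, 45) (0, 45)]  |A|=115.156
7. ⊥bis P2·P6 via (10.575,32.9): [(0, 32.5999) (13.1243, 40.6864) (15.6643, 45) (0, 45)]  |A|=115.156
8. ⊥bis P2·P7 via (11.865,27.025): [(0, 32.5999) (13.1243, 40.6864) (15.6643, 45) (0, 45)]  |A|=115.156
9. canonical 4-gon: [(0, 32.5999) (13.1243, 40.6864) (15.6643, 45) (0, 45)]
10. shoelace: 115.156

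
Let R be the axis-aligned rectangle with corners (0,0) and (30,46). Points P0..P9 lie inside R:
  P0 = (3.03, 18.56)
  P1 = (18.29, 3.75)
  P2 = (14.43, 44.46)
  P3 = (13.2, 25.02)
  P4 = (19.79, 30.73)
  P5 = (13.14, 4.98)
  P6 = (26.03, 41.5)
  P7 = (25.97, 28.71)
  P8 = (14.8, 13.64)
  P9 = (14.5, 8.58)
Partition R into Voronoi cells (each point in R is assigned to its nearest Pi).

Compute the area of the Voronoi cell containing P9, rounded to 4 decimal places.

Area of P9's cell: 50.1868

1. box [0,30]×[0,46]: [(0, 0) (30, 0) (30, 46) (0, 46)]
2. ⊥bis P9·P0 via (8.765,13.57): [(0, 3.4964) (0, 0) (30, 0) (30, 37.9754)]  |A|=622.0763
3. ⊥bis P9·P1 via (16.395,6.165): [(0, 3.4964) (0, 0) (8.5383, 0) (30, 16.8406) (30, 37.9754)]  |A|=441.3627
4. ⊥bis P9·P2 via (14.465,26.52): [(20.0422, 26.5309) (0, 3.4964) (0, 0) (8.5383, 0) (30, 16.8406) (30, 26.5503)]  |A|=384.4785
5. ⊥bis P9·P3 via (13.85,16.8): [(11.4073, 16.6068) (0, 3.4964) (0, 0) (8.5383, 0) (30, 16.8406) (30, 18.0771)]  |A|=256.3817
6. ⊥bis P9·P4 via (17.145,19.655): [(25.3062, 17.7059) (11.4073, 16.6068) (0, 3.4964) (0, 0) (8.5383, 0) (29.7502, 16.6445)]  |A|=252.9116
7. ⊥bis P9·P5 via (13.82,6.78): [(25.3062, 17.7059) (11.4073, 16.6068) (5.5691, 9.897) (16.0872, 5.9235) (29.7502, 16.6445)]  |A|=154.7742
8. ⊥bis P9·P6 via (20.265,25.04): [(25.3062, 17.7059) (11.4073, 16.6068) (5.5691, 9.897) (16.0872, 5.9235) (29.7502, 16.6445)]  |A|=154.7742
9. ⊥bis P9·P7 via (20.235,18.645): [(22.3003, 17.4682) (11.4073, 16.6068) (5.5691, 9.897) (16.0872, 5.9235) (27.2243, 14.6625)]  |A|=144.2277
10. ⊥bis P9·P8 via (14.65,11.11): [(7.0183, 11.5625) (5.5691, 9.897) (16.0872, 5.9235) (22.1316, 10.6664)]  |A|=50.1868
11. canonical 4-gon: [(7.0183, 11.5625) (5.5691, 9.897) (16.0872, 5.9235) (22.1316, 10.6664)]
12. shoelace: 50.1868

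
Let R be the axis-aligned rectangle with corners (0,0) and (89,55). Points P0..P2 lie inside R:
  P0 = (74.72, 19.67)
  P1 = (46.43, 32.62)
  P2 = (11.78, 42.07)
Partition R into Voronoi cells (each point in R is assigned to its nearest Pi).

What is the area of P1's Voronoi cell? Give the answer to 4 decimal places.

Area of P1's cell: 1912.6395

1. box [0,89]×[0,55]: [(0, 0) (89, 0) (89, 55) (0, 55)]
2. ⊥bis P1·P0 via (60.575,26.145): [(0, 0) (48.6069, 0) (73.7836, 55) (0, 55)]  |A|=3365.7395
3. ⊥bis P1·P2 via (29.105,37.345): [(18.92, 0) (48.6069, 0) (73.7836, 55) (33.92, 55)]  |A|=1912.6395
4. canonical 4-gon: [(18.92, 0) (48.6069, 0) (73.7836, 55) (33.92, 55)]
5. shoelace: 1912.6395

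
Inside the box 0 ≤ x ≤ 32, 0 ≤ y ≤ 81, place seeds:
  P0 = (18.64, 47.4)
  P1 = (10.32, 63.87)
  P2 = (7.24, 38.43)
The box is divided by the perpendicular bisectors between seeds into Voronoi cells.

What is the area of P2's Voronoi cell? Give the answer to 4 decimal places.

Area of P2's cell: 1226.6183

1. box [0,32]×[0,81]: [(0, 0) (32, 0) (32, 81) (0, 81)]
2. ⊥bis P2·P0 via (12.94,42.915): [(0, 59.3605) (0, 0) (32, 0) (32, 18.6916)]  |A|=1248.8332
3. ⊥bis P2·P1 via (8.78,51.15): [(6.2161, 51.4604) (0, 52.213) (0, 0) (32, 0) (32, 18.6916)]  |A|=1226.6183
4. canonical 5-gon: [(6.2161, 51.4604) (0, 52.213) (0, 0) (32, 0) (32, 18.6916)]
5. shoelace: 1226.6183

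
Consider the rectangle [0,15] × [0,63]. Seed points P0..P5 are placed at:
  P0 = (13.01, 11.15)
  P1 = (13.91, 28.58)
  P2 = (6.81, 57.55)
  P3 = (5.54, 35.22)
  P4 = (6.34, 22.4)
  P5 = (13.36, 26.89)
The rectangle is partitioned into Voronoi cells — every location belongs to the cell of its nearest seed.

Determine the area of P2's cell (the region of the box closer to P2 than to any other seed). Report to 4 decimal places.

Area of P2's cell: 250.3554

1. box [0,15]×[0,63]: [(0, 0) (15, 0) (15, 63) (0, 63)]
2. ⊥bis P2·P0 via (9.91,34.35): [(0, 33.0258) (15, 35.0301) (15, 63) (0, 63)]  |A|=434.5804
3. ⊥bis P2·P1 via (10.36,43.065): [(0, 40.526) (15, 44.2022) (15, 63) (0, 63)]  |A|=309.539
4. ⊥bis P2·P3 via (6.175,46.385): [(0, 46.7362) (15, 45.8831) (15, 63) (0, 63)]  |A|=250.3554
5. ⊥bis P2·P4 via (6.575,39.975): [(0, 46.7362) (15, 45.8831) (15, 63) (0, 63)]  |A|=250.3554
6. ⊥bis P2·P5 via (10.085,42.22): [(0, 46.7362) (15, 45.8831) (15, 63) (0, 63)]  |A|=250.3554
7. canonical 4-gon: [(0, 46.7362) (15, 45.8831) (15, 63) (0, 63)]
8. shoelace: 250.3554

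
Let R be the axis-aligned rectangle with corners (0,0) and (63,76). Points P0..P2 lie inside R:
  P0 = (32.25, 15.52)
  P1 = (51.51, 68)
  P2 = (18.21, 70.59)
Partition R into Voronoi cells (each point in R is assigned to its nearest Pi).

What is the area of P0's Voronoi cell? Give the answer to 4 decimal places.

1. box [0,63]×[0,76]: [(0, 0) (63, 0) (63, 76) (0, 76)]
2. ⊥bis P0·P1 via (41.88,41.76): [(0, 57.1298) (0, 0) (63, 0) (63, 34.009)]  |A|=2870.874
3. ⊥bis P0·P2 via (25.23,43.055): [(32.9726, 45.029) (0, 36.6227) (0, 0) (63, 0) (63, 34.009)]  |A|=2532.7861
4. canonical 5-gon: [(32.9726, 45.029) (0, 36.6227) (0, 0) (63, 0) (63, 34.009)]
5. shoelace: 2532.7861

Area of P0's cell: 2532.7861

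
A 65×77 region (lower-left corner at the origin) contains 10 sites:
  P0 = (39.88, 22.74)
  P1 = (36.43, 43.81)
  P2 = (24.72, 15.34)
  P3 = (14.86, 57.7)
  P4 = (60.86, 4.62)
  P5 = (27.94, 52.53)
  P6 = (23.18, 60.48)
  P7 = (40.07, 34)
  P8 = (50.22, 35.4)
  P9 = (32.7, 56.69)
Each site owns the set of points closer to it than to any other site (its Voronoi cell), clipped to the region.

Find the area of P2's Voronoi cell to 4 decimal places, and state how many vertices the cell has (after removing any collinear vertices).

1. box [0,65]×[0,77]: [(0, 0) (65, 0) (65, 77) (0, 77)]
2. ⊥bis P2·P0 via (32.3,19.04): [(0, 0) (41.5939, 0) (4.0082, 77) (0, 77)]  |A|=1755.6813
3. ⊥bis P2·P1 via (30.575,29.575): [(0, 42.1508) (0, 0) (41.5939, 0) (26.2991, 31.3337)]  |A|=1205.9106
4. ⊥bis P2·P3 via (19.79,36.52): [(15.8945, 35.6133) (0, 31.9135) (0, 0) (41.5939, 0) (26.2991, 31.3337)]  |A|=1124.5527
5. ⊥bis P2·P4 via (42.79,9.98): [(15.8945, 35.6133) (0, 31.9135) (0, 0) (39.8297, 0) (40.4965, 2.2482) (26.2991, 31.3337)]  |A|=1122.5695
6. ⊥bis P2·P5 via (26.33,33.935): [(18.2802, 34.632) (13.4685, 35.0486) (0, 31.9135) (0, 0) (39.8297, 0) (40.4965, 2.2482) (26.2991, 31.3337)]  |A|=1120.7057
7. ⊥bis P2·P6 via (23.95,37.91): [(18.2802, 34.632) (13.4685, 35.0486) (0, 31.9135) (0, 0) (39.8297, 0) (40.4965, 2.2482) (26.2991, 31.3337)]  |A|=1120.7057
8. ⊥bis P2·P7 via (32.395,24.67): [(22.2896, 32.9829) (18.2802, 34.632) (13.4685, 35.0486) (0, 31.9135) (0, 0) (39.8297, 0) (40.4965, 2.2482) (27.6442, 28.5781)]  |A|=1116.2904
9. ⊥bis P2·P8 via (37.47,25.37): [(22.2896, 32.9829) (18.2802, 34.632) (13.4685, 35.0486) (0, 31.9135) (0, 0) (39.8297, 0) (40.4965, 2.2482) (27.6442, 28.5781)]  |A|=1116.2904
10. ⊥bis P2·P9 via (28.71,36.015): [(22.2896, 32.9829) (18.2802, 34.632) (13.4685, 35.0486) (0, 31.9135) (0, 0) (39.8297, 0) (40.4965, 2.2482) (27.6442, 28.5781)]  |A|=1116.2904
11. canonical 8-gon: [(22.2896, 32.9829) (18.2802, 34.632) (13.4685, 35.0486) (0, 31.9135) (0, 0) (39.8297, 0) (40.4965, 2.2482) (27.6442, 28.5781)]
12. shoelace: 1116.2904

Area of P2's cell: 1116.2904 (8 vertices)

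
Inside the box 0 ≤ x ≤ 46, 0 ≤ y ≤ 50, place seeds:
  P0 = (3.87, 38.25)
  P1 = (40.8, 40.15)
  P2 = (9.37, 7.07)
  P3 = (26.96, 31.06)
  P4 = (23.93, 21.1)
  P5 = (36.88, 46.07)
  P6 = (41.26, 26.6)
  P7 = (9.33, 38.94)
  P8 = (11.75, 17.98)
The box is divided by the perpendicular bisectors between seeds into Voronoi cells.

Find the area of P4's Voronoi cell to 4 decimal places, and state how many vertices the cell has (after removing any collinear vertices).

Area of P4's cell: 399.6109 (6 vertices)

1. box [0,46]×[0,50]: [(0, 0) (46, 0) (46, 50) (0, 50)]
2. ⊥bis P4·P0 via (13.9,29.675): [(0, 13.4165) (0, 0) (46, 0) (46, 50) (31.2766, 50)]  |A|=1727.8964
3. ⊥bis P4·P1 via (32.365,30.625): [(22.3184, 39.5219) (0, 13.4165) (0, 0) (46, 0) (46, 18.5503)]  |A|=1278.3707
4. ⊥bis P4·P2 via (16.65,14.085): [(22.3184, 39.5219) (8.1304, 22.9264) (30.2223, 0) (46, 0) (46, 18.5503)]  |A|=877.3855
5. ⊥bis P4·P3 via (25.445,26.08): [(43.8043, 20.4948) (13.8438, 29.6093) (8.1304, 22.9264) (30.2223, 0) (46, 0) (46, 18.5503)]  |A|=690.2717
6. ⊥bis P4·P5 via (30.405,33.585): [(43.8043, 20.4948) (13.8438, 29.6093) (8.1304, 22.9264) (30.2223, 0) (46, 0) (46, 18.5503)]  |A|=690.2717
7. ⊥bis P4·P6 via (32.595,23.85): [(32.5757, 23.9107) (13.8438, 29.6093) (8.1304, 22.9264) (30.2223, 0) (40.1642, 0)]  |A|=488.8243
8. ⊥bis P4·P7 via (16.63,30.02): [(32.5757, 23.9107) (15.5091, 29.1027) (8.5222, 23.3847) (8.1304, 22.9264) (30.2223, 0) (40.1642, 0)]  |A|=482.2934
9. ⊥bis P4·P8 via (17.84,19.54): [(32.5757, 23.9107) (15.5091, 29.1027) (15.411, 29.0224) (20.1742, 10.4277) (30.2223, 0) (40.1642, 0)]  |A|=399.6109
10. canonical 6-gon: [(32.5757, 23.9107) (15.5091, 29.1027) (15.411, 29.0224) (20.1742, 10.4277) (30.2223, 0) (40.1642, 0)]
11. shoelace: 399.6109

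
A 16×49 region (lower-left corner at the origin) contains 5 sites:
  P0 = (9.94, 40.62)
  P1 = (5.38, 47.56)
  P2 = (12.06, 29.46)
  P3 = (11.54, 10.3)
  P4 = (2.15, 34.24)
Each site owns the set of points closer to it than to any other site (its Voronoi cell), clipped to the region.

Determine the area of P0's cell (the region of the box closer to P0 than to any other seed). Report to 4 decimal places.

Area of P0's cell: 116.2103

1. box [0,16]×[0,49]: [(0, 0) (16, 0) (16, 49) (0, 49)]
2. ⊥bis P0·P1 via (7.66,44.09): [(0, 39.0569) (0, 0) (16, 0) (16, 49) (15.1327, 49)]  |A|=708.7673
3. ⊥bis P0·P2 via (11,35.04): [(0, 39.0569) (0, 32.9504) (16, 35.9898) (16, 49) (15.1327, 49)]  |A|=157.2456
4. ⊥bis P0·P3 via (10.74,25.46): [(0, 39.0569) (0, 32.9504) (16, 35.9898) (16, 49) (15.1327, 49)]  |A|=157.2456
5. ⊥bis P0·P4 via (6.045,37.43): [(3.0638, 41.07) (8.406, 34.5472) (16, 35.9898) (16, 49) (15.1327, 49)]  |A|=116.2103
6. canonical 5-gon: [(3.0638, 41.07) (8.406, 34.5472) (16, 35.9898) (16, 49) (15.1327, 49)]
7. shoelace: 116.2103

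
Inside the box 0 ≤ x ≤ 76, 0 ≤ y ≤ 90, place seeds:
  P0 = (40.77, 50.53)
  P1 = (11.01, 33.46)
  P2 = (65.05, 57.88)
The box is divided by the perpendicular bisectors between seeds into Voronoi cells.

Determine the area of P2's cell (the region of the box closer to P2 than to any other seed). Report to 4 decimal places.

1. box [0,76]×[0,90]: [(0, 0) (76, 0) (76, 90) (0, 90)]
2. ⊥bis P2·P0 via (52.91,54.205): [(69.3188, 0) (76, 0) (76, 90) (42.0742, 90)]  |A|=1827.313
3. ⊥bis P2·P1 via (38.03,45.67): [(69.3188, 0) (76, 0) (76, 90) (42.0742, 90)]  |A|=1827.313
4. canonical 4-gon: [(69.3188, 0) (76, 0) (76, 90) (42.0742, 90)]
5. shoelace: 1827.313

Area of P2's cell: 1827.3130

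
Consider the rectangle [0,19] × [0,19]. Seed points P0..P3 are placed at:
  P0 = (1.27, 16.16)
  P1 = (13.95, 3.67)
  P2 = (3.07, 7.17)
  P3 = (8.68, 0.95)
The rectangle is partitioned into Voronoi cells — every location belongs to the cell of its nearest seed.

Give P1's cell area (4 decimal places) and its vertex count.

Area of P1's cell: 144.4945 (6 vertices)

1. box [0,19]×[0,19]: [(0, 0) (19, 0) (19, 19) (0, 19)]
2. ⊥bis P1·P0 via (7.61,9.915): [(0, 2.1892) (0, 0) (19, 0) (19, 19) (16.5589, 19)]  |A|=221.8164
3. ⊥bis P1·P2 via (8.51,5.42): [(11.0937, 13.4517) (6.7664, 0) (19, 0) (19, 19) (16.5589, 19)]  |A|=164.1629
4. ⊥bis P1·P3 via (11.315,2.31): [(11.0937, 13.4517) (8.9707, 6.8521) (12.5073, 0) (19, 0) (19, 19) (16.5589, 19)]  |A|=144.4945
5. canonical 6-gon: [(11.0937, 13.4517) (8.9707, 6.8521) (12.5073, 0) (19, 0) (19, 19) (16.5589, 19)]
6. shoelace: 144.4945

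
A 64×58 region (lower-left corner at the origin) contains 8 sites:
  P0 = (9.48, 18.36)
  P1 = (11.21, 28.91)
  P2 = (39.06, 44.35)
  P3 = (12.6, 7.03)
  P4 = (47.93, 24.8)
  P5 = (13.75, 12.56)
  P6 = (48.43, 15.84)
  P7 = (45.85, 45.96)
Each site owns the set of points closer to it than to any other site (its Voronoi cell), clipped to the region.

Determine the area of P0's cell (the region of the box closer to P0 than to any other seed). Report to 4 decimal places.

1. box [0,64]×[0,58]: [(0, 0) (64, 0) (64, 58) (0, 58)]
2. ⊥bis P0·P1 via (10.345,23.635): [(0, 25.3314) (0, 0) (64, 0) (64, 14.8366)]  |A|=1285.3754
3. ⊥bis P0·P2 via (24.27,31.355): [(34.5389, 19.6677) (0, 25.3314) (0, 0) (51.8196, 0)]  |A|=947.0439
4. ⊥bis P0·P3 via (11.04,12.695): [(34.8938, 19.2637) (34.5389, 19.6677) (0, 25.3314) (0, 9.6549)]  |A|=279.4771
5. ⊥bis P0·P4 via (28.705,21.58): [(29.3487, 17.7368) (28.8696, 20.5973) (0, 25.3314) (0, 9.6549)]  |A|=270.2003
6. ⊥bis P0·P5 via (11.615,15.46): [(5.9586, 11.2957) (20.4651, 21.9755) (0, 25.3314) (0, 9.6549)]  |A|=180.3275
7. ⊥bis P0·P6 via (28.955,17.1): [(5.9586, 11.2957) (20.4651, 21.9755) (0, 25.3314) (0, 9.6549)]  |A|=180.3275
8. ⊥bis P0·P7 via (27.665,32.16): [(5.9586, 11.2957) (20.4651, 21.9755) (0, 25.3314) (0, 9.6549)]  |A|=180.3275
9. canonical 4-gon: [(5.9586, 11.2957) (20.4651, 21.9755) (0, 25.3314) (0, 9.6549)]
10. shoelace: 180.3275

Area of P0's cell: 180.3275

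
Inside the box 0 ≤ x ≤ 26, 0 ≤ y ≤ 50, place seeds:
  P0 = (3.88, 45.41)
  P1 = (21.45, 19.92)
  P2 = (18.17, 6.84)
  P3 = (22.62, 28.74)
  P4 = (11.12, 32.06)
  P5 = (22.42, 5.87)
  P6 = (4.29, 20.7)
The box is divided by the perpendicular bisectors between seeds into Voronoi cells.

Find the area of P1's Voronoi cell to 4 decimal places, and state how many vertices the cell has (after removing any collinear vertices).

1. box [0,26]×[0,50]: [(0, 0) (26, 0) (26, 50) (0, 50)]
2. ⊥bis P1·P0 via (12.665,32.665): [(0, 23.9351) (0, 0) (26, 0) (26, 41.8567)]  |A|=855.2937
3. ⊥bis P1·P2 via (19.81,13.38): [(0, 23.9351) (0, 18.3476) (26, 11.8278) (26, 41.8567)]  |A|=463.0133
4. ⊥bis P1·P3 via (22.035,24.33): [(4.0366, 26.7175) (0, 23.9351) (0, 18.3476) (26, 11.8278) (26, 23.804)]  |A|=264.7647
5. ⊥bis P1·P4 via (16.285,25.99): [(15.3728, 25.2138) (5.6411, 16.9331) (26, 11.8278) (26, 23.804)]  |A|=172.7718
6. ⊥bis P1·P5 via (21.935,12.895): [(15.3728, 25.2138) (5.6411, 16.9331) (21.7853, 12.8847) (26, 13.1756) (26, 23.804)]  |A|=169.9313
7. ⊥bis P1·P6 via (12.87,20.31): [(15.3728, 25.2138) (13.0012, 23.1958) (12.6368, 15.1788) (21.7853, 12.8847) (26, 13.1756) (26, 23.804)]  |A|=141.5697
8. canonical 6-gon: [(15.3728, 25.2138) (13.0012, 23.1958) (12.6368, 15.1788) (21.7853, 12.8847) (26, 13.1756) (26, 23.804)]
9. shoelace: 141.5697

Area of P1's cell: 141.5697 (6 vertices)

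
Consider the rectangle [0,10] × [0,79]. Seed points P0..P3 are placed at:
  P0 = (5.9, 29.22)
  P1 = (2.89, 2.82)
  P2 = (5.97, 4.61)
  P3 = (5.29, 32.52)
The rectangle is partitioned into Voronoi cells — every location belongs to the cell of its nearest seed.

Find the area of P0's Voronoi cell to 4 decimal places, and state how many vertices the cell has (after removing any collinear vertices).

1. box [0,10]×[0,79]: [(0, 0) (10, 0) (10, 79) (0, 79)]
2. ⊥bis P0·P1 via (4.395,16.02): [(0, 16.5211) (10, 15.3809) (10, 79) (0, 79)]  |A|=630.4898
3. ⊥bis P0·P2 via (5.935,16.915): [(0, 16.8981) (10, 16.9266) (10, 79) (0, 79)]  |A|=620.8766
4. ⊥bis P0·P3 via (5.595,30.87): [(0, 29.8358) (0, 16.8981) (10, 16.9266) (10, 31.6843)]  |A|=138.4767
5. canonical 4-gon: [(0, 29.8358) (0, 16.8981) (10, 16.9266) (10, 31.6843)]
6. shoelace: 138.4767

Area of P0's cell: 138.4767 (4 vertices)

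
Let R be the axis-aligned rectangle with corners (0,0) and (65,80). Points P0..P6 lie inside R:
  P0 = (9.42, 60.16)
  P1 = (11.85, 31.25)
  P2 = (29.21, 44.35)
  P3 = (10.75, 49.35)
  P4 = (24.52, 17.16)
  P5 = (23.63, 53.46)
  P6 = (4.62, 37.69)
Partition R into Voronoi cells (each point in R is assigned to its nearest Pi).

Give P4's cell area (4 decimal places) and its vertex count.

1. box [0,65]×[0,80]: [(0, 0) (65, 0) (65, 80) (0, 80)]
2. ⊥bis P4·P0 via (16.97,38.66): [(0, 32.7008) (0, 0) (65, 0) (65, 55.5263)]  |A|=2867.3813
3. ⊥bis P4·P1 via (18.185,24.205): [(45.3385, 48.622) (0, 7.8527) (0, 0) (65, 0) (65, 55.5263)]  |A|=2304.0939
4. ⊥bis P4·P2 via (26.865,30.755): [(25.6938, 30.957) (0, 7.8527) (0, 0) (65, 0) (65, 24.1771)]  |A|=1582.1414
5. ⊥bis P4·P3 via (17.635,33.255): [(25.6938, 30.957) (0, 7.8527) (0, 0) (65, 0) (65, 24.1771)]  |A|=1582.1414
6. ⊥bis P4·P5 via (24.075,35.31): [(25.6938, 30.957) (0, 7.8527) (0, 0) (65, 0) (65, 24.1771)]  |A|=1582.1414
7. ⊥bis P4·P6 via (14.57,27.425): [(25.6938, 30.957) (0, 7.8527) (0, 0) (65, 0) (65, 24.1771)]  |A|=1582.1414
8. canonical 5-gon: [(25.6938, 30.957) (0, 7.8527) (0, 0) (65, 0) (65, 24.1771)]
9. shoelace: 1582.1414

Area of P4's cell: 1582.1414 (5 vertices)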